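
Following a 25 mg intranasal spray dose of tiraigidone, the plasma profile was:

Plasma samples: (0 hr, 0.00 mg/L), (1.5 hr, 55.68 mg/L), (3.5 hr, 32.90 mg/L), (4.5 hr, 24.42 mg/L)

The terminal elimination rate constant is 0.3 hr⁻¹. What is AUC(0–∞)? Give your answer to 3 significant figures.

Trapezoidal AUC_0→4.5:
  [0→1.5]: (0.00+55.68)/2 × 1.5 = 41.76
  [1.5→3.5]: (55.68+32.90)/2 × 2 = 88.58
  [3.5→4.5]: (32.90+24.42)/2 × 1 = 28.66
  Sum = 159.0 mg/L·hr
Extrapolated tail: C_last / k_e = 24.42 / 0.3 = 81.400
AUC_0→∞ = 159.0 + 81.400 = 240.4 mg/L·hr

AUC = 240 mg/L·hr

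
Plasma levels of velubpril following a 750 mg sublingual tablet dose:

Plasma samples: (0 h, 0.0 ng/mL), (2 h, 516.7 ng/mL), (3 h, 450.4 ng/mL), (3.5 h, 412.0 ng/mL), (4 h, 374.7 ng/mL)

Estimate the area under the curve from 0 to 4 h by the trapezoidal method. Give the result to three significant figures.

AUC = 1410 ng/mL·h

Trapezoidal AUC_0→4:
  [0→2]: (0.0+516.7)/2 × 2 = 516.7
  [2→3]: (516.7+450.4)/2 × 1 = 483.55
  [3→3.5]: (450.4+412.0)/2 × 0.5 = 215.6
  [3.5→4]: (412.0+374.7)/2 × 0.5 = 196.675
  Sum = 1412.525 ng/mL·h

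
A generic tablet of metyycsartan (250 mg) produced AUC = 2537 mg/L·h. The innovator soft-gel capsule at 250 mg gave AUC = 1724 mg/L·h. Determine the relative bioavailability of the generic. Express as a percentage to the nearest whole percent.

F_rel = (AUC_test/D_test) / (AUC_ref/D_ref)
      = (2537/250) / (1724/250)
      = 10.148 / 6.896 = 1.4716 = 147.16%

F_rel = 147%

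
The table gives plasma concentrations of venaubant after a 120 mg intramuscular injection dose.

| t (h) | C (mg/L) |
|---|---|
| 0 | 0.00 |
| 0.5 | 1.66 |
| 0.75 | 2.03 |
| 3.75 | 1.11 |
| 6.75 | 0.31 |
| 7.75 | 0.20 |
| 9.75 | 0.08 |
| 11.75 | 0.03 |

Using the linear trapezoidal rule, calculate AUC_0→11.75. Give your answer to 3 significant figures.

AUC = 8.36 mg/L·h

Trapezoidal AUC_0→11.75:
  [0→0.5]: (0.00+1.66)/2 × 0.5 = 0.415
  [0.5→0.75]: (1.66+2.03)/2 × 0.25 = 0.46125
  [0.75→3.75]: (2.03+1.11)/2 × 3 = 4.71
  [3.75→6.75]: (1.11+0.31)/2 × 3 = 2.13
  [6.75→7.75]: (0.31+0.20)/2 × 1 = 0.255
  [7.75→9.75]: (0.20+0.08)/2 × 2 = 0.28
  [9.75→11.75]: (0.08+0.03)/2 × 2 = 0.11
  Sum = 8.36125 mg/L·h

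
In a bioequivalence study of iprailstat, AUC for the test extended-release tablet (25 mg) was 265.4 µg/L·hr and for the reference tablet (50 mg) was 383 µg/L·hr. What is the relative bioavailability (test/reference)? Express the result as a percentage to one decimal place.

F_rel = 138.6%

F_rel = (AUC_test/D_test) / (AUC_ref/D_ref)
      = (265.4/25) / (383/50)
      = 10.616 / 7.66 = 1.3859 = 138.59%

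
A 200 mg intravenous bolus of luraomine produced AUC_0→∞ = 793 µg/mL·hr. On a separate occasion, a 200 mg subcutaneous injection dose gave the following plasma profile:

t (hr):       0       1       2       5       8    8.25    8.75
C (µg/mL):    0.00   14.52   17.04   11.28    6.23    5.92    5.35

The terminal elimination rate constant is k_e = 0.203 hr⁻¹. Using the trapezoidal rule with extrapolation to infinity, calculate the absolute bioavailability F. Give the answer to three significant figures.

F = 0.154

Trapezoidal AUC_0→8.75 (subcutaneous injection):
  [0→1]: (0.00+14.52)/2 × 1 = 7.26
  [1→2]: (14.52+17.04)/2 × 1 = 15.78
  [2→5]: (17.04+11.28)/2 × 3 = 42.48
  [5→8]: (11.28+6.23)/2 × 3 = 26.265
  [8→8.25]: (6.23+5.92)/2 × 0.25 = 1.51875
  [8.25→8.75]: (5.92+5.35)/2 × 0.5 = 2.8175
  Sum = 96.12125 µg/mL·hr
Tail: C_last/k_e = 5.35/0.203 = 26.355
AUC_0→∞ (subcutaneous injection) = 96.12125 + 26.355 = 122.47625 µg/mL·hr
F = (AUC_ev/D_ev)/(AUC_iv/D_iv) = (122.47625/200)/(793/200) = 0.61238125/3.965 = 0.1544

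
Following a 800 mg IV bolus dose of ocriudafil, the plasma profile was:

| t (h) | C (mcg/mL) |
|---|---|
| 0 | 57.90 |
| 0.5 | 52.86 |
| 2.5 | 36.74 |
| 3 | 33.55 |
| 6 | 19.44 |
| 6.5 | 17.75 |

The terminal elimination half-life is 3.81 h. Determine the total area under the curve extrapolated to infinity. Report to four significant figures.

Trapezoidal AUC_0→6.5:
  [0→0.5]: (57.90+52.86)/2 × 0.5 = 27.69
  [0.5→2.5]: (52.86+36.74)/2 × 2 = 89.6
  [2.5→3]: (36.74+33.55)/2 × 0.5 = 17.5725
  [3→6]: (33.55+19.44)/2 × 3 = 79.485
  [6→6.5]: (19.44+17.75)/2 × 0.5 = 9.2975
  Sum = 223.645 mcg/mL·h
k_e = ln2 / t½ = 0.693147 / 3.81 = 0.1819 h^-1
Extrapolated tail: C_last / k_e = 17.75 / 0.1819 = 97.581
AUC_0→∞ = 223.645 + 97.581 = 321.226 mcg/mL·h

AUC = 321.2 mcg/mL·h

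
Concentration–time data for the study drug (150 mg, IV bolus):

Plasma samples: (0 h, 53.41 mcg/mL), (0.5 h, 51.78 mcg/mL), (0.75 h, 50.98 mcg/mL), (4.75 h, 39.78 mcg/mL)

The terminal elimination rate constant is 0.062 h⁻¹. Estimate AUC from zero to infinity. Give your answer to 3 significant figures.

Trapezoidal AUC_0→4.75:
  [0→0.5]: (53.41+51.78)/2 × 0.5 = 26.2975
  [0.5→0.75]: (51.78+50.98)/2 × 0.25 = 12.845
  [0.75→4.75]: (50.98+39.78)/2 × 4 = 181.52
  Sum = 220.6625 mcg/mL·h
Extrapolated tail: C_last / k_e = 39.78 / 0.062 = 641.613
AUC_0→∞ = 220.6625 + 641.613 = 862.2755 mcg/mL·h

AUC = 862 mcg/mL·h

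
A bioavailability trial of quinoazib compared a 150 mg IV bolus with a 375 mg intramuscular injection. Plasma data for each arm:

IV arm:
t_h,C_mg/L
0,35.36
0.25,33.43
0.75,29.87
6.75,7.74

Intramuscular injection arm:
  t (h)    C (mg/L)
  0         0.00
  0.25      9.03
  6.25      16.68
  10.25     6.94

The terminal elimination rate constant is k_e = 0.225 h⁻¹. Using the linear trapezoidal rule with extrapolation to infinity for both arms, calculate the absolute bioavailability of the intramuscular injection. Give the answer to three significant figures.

F = 0.364

Trapezoidal AUC_0→6.75 (IV):
  [0→0.25]: (35.36+33.43)/2 × 0.25 = 8.59875
  [0.25→0.75]: (33.43+29.87)/2 × 0.5 = 15.825
  [0.75→6.75]: (29.87+7.74)/2 × 6 = 112.83
  Sum = 137.25375 mg/L·h
IV tail: 7.74/0.225 = 34.400; AUC_iv,0→∞ = 137.25375 + 34.400 = 171.65375 mg/L·h
Trapezoidal AUC_0→10.25 (intramuscular injection):
  [0→0.25]: (0.00+9.03)/2 × 0.25 = 1.12875
  [0.25→6.25]: (9.03+16.68)/2 × 6 = 77.13
  [6.25→10.25]: (16.68+6.94)/2 × 4 = 47.24
  Sum = 125.49875 mg/L·h
intramuscular injection tail: 6.94/0.225 = 30.844; AUC_ev,0→∞ = 125.49875 + 30.844 = 156.34275 mg/L·h
F = (AUC_ev/D_ev)/(AUC_iv/D_iv) = (156.34275/375)/(171.65375/150) = 0.416914/1.14436 = 0.3643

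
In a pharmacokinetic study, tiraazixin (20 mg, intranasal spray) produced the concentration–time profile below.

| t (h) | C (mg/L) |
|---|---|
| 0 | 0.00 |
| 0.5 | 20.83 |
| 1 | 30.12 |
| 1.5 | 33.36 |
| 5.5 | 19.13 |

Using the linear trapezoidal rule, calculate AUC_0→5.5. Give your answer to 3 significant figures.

Trapezoidal AUC_0→5.5:
  [0→0.5]: (0.00+20.83)/2 × 0.5 = 5.2075
  [0.5→1]: (20.83+30.12)/2 × 0.5 = 12.7375
  [1→1.5]: (30.12+33.36)/2 × 0.5 = 15.87
  [1.5→5.5]: (33.36+19.13)/2 × 4 = 104.98
  Sum = 138.795 mg/L·h

AUC = 139 mg/L·h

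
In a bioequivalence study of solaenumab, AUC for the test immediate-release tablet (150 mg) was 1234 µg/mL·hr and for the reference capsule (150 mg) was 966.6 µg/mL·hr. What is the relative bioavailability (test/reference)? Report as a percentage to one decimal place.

F_rel = (AUC_test/D_test) / (AUC_ref/D_ref)
      = (1234/150) / (966.6/150)
      = 8.22667 / 6.444 = 1.2766 = 127.66%

F_rel = 127.7%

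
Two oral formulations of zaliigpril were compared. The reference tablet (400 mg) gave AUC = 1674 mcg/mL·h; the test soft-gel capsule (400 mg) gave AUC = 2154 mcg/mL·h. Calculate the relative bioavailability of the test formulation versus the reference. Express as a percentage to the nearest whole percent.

F_rel = 129%

F_rel = (AUC_test/D_test) / (AUC_ref/D_ref)
      = (2154/400) / (1674/400)
      = 5.385 / 4.185 = 1.2867 = 128.67%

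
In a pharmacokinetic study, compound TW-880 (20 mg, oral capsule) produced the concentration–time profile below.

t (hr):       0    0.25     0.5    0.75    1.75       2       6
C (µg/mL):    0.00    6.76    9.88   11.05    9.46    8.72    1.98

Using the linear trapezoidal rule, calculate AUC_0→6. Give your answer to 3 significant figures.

Trapezoidal AUC_0→6:
  [0→0.25]: (0.00+6.76)/2 × 0.25 = 0.845
  [0.25→0.5]: (6.76+9.88)/2 × 0.25 = 2.08
  [0.5→0.75]: (9.88+11.05)/2 × 0.25 = 2.61625
  [0.75→1.75]: (11.05+9.46)/2 × 1 = 10.255
  [1.75→2]: (9.46+8.72)/2 × 0.25 = 2.2725
  [2→6]: (8.72+1.98)/2 × 4 = 21.4
  Sum = 39.46875 µg/mL·hr

AUC = 39.5 µg/mL·hr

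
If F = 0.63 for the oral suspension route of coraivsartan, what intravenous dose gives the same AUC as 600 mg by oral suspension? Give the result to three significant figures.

D_iv = 378 mg

Systemic exposure from an extravascular dose = F × D_ev, so the equivalent IV dose is F × D_ev.
D_iv = F × D_ev = 0.63 × 600 = 378 mg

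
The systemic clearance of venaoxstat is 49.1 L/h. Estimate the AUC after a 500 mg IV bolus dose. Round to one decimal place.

AUC_0→∞ = Dose_iv / CL
        = 500 / 49.1 = 10.1833 mg/L·h

AUC = 10.2 mg/L·h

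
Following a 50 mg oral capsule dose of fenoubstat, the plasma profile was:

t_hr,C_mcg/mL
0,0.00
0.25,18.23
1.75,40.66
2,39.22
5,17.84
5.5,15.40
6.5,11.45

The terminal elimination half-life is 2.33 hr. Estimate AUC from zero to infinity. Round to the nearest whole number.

AUC = 202 mcg/mL·hr

Trapezoidal AUC_0→6.5:
  [0→0.25]: (0.00+18.23)/2 × 0.25 = 2.27875
  [0.25→1.75]: (18.23+40.66)/2 × 1.5 = 44.1675
  [1.75→2]: (40.66+39.22)/2 × 0.25 = 9.985
  [2→5]: (39.22+17.84)/2 × 3 = 85.59
  [5→5.5]: (17.84+15.40)/2 × 0.5 = 8.31
  [5.5→6.5]: (15.40+11.45)/2 × 1 = 13.425
  Sum = 163.75625 mcg/mL·hr
k_e = ln2 / t½ = 0.693147 / 2.33 = 0.2975 hr^-1
Extrapolated tail: C_last / k_e = 11.45 / 0.2975 = 38.487
AUC_0→∞ = 163.75625 + 38.487 = 202.24325 mcg/mL·hr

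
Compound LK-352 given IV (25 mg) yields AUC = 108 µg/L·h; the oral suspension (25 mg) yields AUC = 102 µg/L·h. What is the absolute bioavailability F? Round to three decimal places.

F = 0.944

F = (AUC_ev / D_ev) / (AUC_iv / D_iv)
  = (102/25) / (108/25)
  = 4.08 / 4.32 = 0.9444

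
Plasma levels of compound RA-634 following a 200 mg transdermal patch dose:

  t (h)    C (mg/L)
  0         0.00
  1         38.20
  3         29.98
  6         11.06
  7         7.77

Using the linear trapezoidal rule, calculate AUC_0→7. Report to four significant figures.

Trapezoidal AUC_0→7:
  [0→1]: (0.00+38.20)/2 × 1 = 19.1
  [1→3]: (38.20+29.98)/2 × 2 = 68.18
  [3→6]: (29.98+11.06)/2 × 3 = 61.56
  [6→7]: (11.06+7.77)/2 × 1 = 9.415
  Sum = 158.255 mg/L·h

AUC = 158.3 mg/L·h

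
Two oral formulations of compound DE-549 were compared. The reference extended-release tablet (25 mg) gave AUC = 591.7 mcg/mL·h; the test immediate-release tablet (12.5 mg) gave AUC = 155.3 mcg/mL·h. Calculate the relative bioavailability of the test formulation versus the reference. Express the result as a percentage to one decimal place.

F_rel = 52.5%

F_rel = (AUC_test/D_test) / (AUC_ref/D_ref)
      = (155.3/12.5) / (591.7/25)
      = 12.424 / 23.668 = 0.5249 = 52.49%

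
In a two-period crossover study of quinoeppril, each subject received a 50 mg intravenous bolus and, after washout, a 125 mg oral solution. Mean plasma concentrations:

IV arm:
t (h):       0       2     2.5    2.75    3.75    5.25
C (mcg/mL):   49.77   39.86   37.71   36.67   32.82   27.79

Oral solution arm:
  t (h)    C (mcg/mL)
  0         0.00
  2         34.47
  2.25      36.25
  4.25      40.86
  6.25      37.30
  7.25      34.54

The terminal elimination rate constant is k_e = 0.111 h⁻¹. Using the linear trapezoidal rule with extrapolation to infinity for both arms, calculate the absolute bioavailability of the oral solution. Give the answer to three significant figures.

F = 0.486

Trapezoidal AUC_0→5.25 (IV):
  [0→2]: (49.77+39.86)/2 × 2 = 89.63
  [2→2.5]: (39.86+37.71)/2 × 0.5 = 19.3925
  [2.5→2.75]: (37.71+36.67)/2 × 0.25 = 9.2975
  [2.75→3.75]: (36.67+32.82)/2 × 1 = 34.745
  [3.75→5.25]: (32.82+27.79)/2 × 1.5 = 45.4575
  Sum = 198.5225 mcg/mL·h
IV tail: 27.79/0.111 = 250.360; AUC_iv,0→∞ = 198.5225 + 250.360 = 448.8825 mcg/mL·h
Trapezoidal AUC_0→7.25 (oral solution):
  [0→2]: (0.00+34.47)/2 × 2 = 34.47
  [2→2.25]: (34.47+36.25)/2 × 0.25 = 8.84
  [2.25→4.25]: (36.25+40.86)/2 × 2 = 77.11
  [4.25→6.25]: (40.86+37.30)/2 × 2 = 78.16
  [6.25→7.25]: (37.30+34.54)/2 × 1 = 35.92
  Sum = 234.5 mcg/mL·h
oral solution tail: 34.54/0.111 = 311.171; AUC_ev,0→∞ = 234.5 + 311.171 = 545.671 mcg/mL·h
F = (AUC_ev/D_ev)/(AUC_iv/D_iv) = (545.671/125)/(448.8825/50) = 4.365368/8.97765 = 0.4862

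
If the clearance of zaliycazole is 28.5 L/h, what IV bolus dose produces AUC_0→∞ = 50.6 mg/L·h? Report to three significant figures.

Dose = 1440 mg

Dose_iv = CL × AUC_0→∞
     = 28.5 × 50.6 = 1442.1 mg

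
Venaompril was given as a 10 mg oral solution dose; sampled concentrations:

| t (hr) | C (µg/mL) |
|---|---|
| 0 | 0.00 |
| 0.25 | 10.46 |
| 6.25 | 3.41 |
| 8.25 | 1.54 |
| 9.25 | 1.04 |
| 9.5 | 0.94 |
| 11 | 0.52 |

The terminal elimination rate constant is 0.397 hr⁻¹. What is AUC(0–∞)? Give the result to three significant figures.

Trapezoidal AUC_0→11:
  [0→0.25]: (0.00+10.46)/2 × 0.25 = 1.3075
  [0.25→6.25]: (10.46+3.41)/2 × 6 = 41.61
  [6.25→8.25]: (3.41+1.54)/2 × 2 = 4.95
  [8.25→9.25]: (1.54+1.04)/2 × 1 = 1.29
  [9.25→9.5]: (1.04+0.94)/2 × 0.25 = 0.2475
  [9.5→11]: (0.94+0.52)/2 × 1.5 = 1.095
  Sum = 50.5 µg/mL·hr
Extrapolated tail: C_last / k_e = 0.52 / 0.397 = 1.310
AUC_0→∞ = 50.5 + 1.310 = 51.81 µg/mL·hr

AUC = 51.8 µg/mL·hr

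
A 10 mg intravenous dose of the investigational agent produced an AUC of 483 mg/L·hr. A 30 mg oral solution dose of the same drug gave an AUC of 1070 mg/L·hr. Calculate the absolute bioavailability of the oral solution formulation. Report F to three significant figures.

F = (AUC_ev / D_ev) / (AUC_iv / D_iv)
  = (1070/30) / (483/10)
  = 35.6667 / 48.3 = 0.7384

F = 0.738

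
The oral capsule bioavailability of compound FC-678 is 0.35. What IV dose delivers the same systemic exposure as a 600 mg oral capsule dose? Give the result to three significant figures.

Systemic exposure from an extravascular dose = F × D_ev, so the equivalent IV dose is F × D_ev.
D_iv = F × D_ev = 0.35 × 600 = 210 mg

D_iv = 210 mg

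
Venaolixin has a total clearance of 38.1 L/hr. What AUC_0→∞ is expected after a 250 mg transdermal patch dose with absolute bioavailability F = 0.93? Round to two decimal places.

AUC_0→∞ = F × Dose / CL
        = 0.93 × 250 / 38.1 = 6.10236 mg/L·hr

AUC = 6.10 mg/L·hr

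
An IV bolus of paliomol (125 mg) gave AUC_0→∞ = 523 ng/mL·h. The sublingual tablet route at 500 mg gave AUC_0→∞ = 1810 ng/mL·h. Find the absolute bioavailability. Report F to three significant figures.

F = 0.865

F = (AUC_ev / D_ev) / (AUC_iv / D_iv)
  = (1810/500) / (523/125)
  = 3.62 / 4.184 = 0.8652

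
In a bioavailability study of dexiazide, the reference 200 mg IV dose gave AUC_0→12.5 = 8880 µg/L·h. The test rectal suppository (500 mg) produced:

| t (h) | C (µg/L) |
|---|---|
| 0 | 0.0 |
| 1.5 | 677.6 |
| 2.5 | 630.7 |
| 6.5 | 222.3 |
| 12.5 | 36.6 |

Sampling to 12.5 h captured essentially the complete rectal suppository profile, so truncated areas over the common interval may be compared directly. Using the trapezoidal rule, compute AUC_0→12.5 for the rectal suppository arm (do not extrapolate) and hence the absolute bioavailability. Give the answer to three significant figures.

F = 0.164

Trapezoidal AUC_0→12.5 (rectal suppository):
  [0→1.5]: (0.0+677.6)/2 × 1.5 = 508.2
  [1.5→2.5]: (677.6+630.7)/2 × 1 = 654.15
  [2.5→6.5]: (630.7+222.3)/2 × 4 = 1706.0
  [6.5→12.5]: (222.3+36.6)/2 × 6 = 776.7
  Sum = 3645.05 µg/L·h
F = (AUC_ev/D_ev)/(AUC_iv/D_iv) = (3645.05/500)/(8880/200) = 7.2901/44.4 = 0.1642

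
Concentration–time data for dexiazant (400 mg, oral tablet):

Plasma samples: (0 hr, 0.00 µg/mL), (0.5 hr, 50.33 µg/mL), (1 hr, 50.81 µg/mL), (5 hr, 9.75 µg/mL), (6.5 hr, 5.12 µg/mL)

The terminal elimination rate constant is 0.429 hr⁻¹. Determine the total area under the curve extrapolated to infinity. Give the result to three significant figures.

AUC = 182 µg/mL·hr

Trapezoidal AUC_0→6.5:
  [0→0.5]: (0.00+50.33)/2 × 0.5 = 12.5825
  [0.5→1]: (50.33+50.81)/2 × 0.5 = 25.285
  [1→5]: (50.81+9.75)/2 × 4 = 121.12
  [5→6.5]: (9.75+5.12)/2 × 1.5 = 11.1525
  Sum = 170.14 µg/mL·hr
Extrapolated tail: C_last / k_e = 5.12 / 0.429 = 11.935
AUC_0→∞ = 170.14 + 11.935 = 182.075 µg/mL·hr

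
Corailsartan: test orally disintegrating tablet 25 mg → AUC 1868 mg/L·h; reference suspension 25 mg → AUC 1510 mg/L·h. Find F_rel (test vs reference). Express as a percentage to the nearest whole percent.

F_rel = 124%

F_rel = (AUC_test/D_test) / (AUC_ref/D_ref)
      = (1868/25) / (1510/25)
      = 74.72 / 60.4 = 1.2371 = 123.71%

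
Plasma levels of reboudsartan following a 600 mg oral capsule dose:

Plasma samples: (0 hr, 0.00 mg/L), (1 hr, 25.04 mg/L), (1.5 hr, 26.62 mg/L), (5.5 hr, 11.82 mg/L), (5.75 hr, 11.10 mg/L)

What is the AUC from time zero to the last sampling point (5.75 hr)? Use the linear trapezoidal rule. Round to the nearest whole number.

AUC = 105 mg/L·hr

Trapezoidal AUC_0→5.75:
  [0→1]: (0.00+25.04)/2 × 1 = 12.52
  [1→1.5]: (25.04+26.62)/2 × 0.5 = 12.915
  [1.5→5.5]: (26.62+11.82)/2 × 4 = 76.88
  [5.5→5.75]: (11.82+11.10)/2 × 0.25 = 2.865
  Sum = 105.18 mg/L·hr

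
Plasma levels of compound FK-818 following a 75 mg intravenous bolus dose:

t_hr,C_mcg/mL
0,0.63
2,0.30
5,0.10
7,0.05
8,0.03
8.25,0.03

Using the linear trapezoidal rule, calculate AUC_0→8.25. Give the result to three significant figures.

AUC = 1.73 mcg/mL·hr

Trapezoidal AUC_0→8.25:
  [0→2]: (0.63+0.30)/2 × 2 = 0.93
  [2→5]: (0.30+0.10)/2 × 3 = 0.6
  [5→7]: (0.10+0.05)/2 × 2 = 0.15
  [7→8]: (0.05+0.03)/2 × 1 = 0.04
  [8→8.25]: (0.03+0.03)/2 × 0.25 = 0.0075
  Sum = 1.7275 mcg/mL·hr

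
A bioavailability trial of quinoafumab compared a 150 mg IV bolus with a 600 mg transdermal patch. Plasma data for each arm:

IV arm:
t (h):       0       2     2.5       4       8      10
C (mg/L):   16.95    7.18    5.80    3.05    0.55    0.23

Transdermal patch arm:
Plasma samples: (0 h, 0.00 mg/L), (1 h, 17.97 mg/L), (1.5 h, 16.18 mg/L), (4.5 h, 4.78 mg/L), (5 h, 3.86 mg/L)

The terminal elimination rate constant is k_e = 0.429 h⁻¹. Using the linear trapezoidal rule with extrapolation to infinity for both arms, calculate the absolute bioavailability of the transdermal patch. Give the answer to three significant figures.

Trapezoidal AUC_0→10 (IV):
  [0→2]: (16.95+7.18)/2 × 2 = 24.13
  [2→2.5]: (7.18+5.80)/2 × 0.5 = 3.245
  [2.5→4]: (5.80+3.05)/2 × 1.5 = 6.6375
  [4→8]: (3.05+0.55)/2 × 4 = 7.2
  [8→10]: (0.55+0.23)/2 × 2 = 0.78
  Sum = 41.9925 mg/L·h
IV tail: 0.23/0.429 = 0.536; AUC_iv,0→∞ = 41.9925 + 0.536 = 42.5285 mg/L·h
Trapezoidal AUC_0→5 (transdermal patch):
  [0→1]: (0.00+17.97)/2 × 1 = 8.985
  [1→1.5]: (17.97+16.18)/2 × 0.5 = 8.5375
  [1.5→4.5]: (16.18+4.78)/2 × 3 = 31.44
  [4.5→5]: (4.78+3.86)/2 × 0.5 = 2.16
  Sum = 51.1225 mg/L·h
transdermal patch tail: 3.86/0.429 = 8.998; AUC_ev,0→∞ = 51.1225 + 8.998 = 60.1205 mg/L·h
F = (AUC_ev/D_ev)/(AUC_iv/D_iv) = (60.1205/600)/(42.5285/150) = 0.100201/0.283523 = 0.3534

F = 0.353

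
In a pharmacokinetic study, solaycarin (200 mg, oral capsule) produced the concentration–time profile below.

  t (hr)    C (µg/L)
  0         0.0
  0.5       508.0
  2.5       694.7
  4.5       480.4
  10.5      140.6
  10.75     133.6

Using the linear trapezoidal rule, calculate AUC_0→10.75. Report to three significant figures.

Trapezoidal AUC_0→10.75:
  [0→0.5]: (0.0+508.0)/2 × 0.5 = 127.0
  [0.5→2.5]: (508.0+694.7)/2 × 2 = 1202.7
  [2.5→4.5]: (694.7+480.4)/2 × 2 = 1175.1
  [4.5→10.5]: (480.4+140.6)/2 × 6 = 1863.0
  [10.5→10.75]: (140.6+133.6)/2 × 0.25 = 34.275
  Sum = 4402.075 µg/L·hr

AUC = 4400 µg/L·hr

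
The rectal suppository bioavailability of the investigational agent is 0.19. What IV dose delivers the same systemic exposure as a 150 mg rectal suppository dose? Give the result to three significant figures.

D_iv = 28.5 mg

Systemic exposure from an extravascular dose = F × D_ev, so the equivalent IV dose is F × D_ev.
D_iv = F × D_ev = 0.19 × 150 = 28.5 mg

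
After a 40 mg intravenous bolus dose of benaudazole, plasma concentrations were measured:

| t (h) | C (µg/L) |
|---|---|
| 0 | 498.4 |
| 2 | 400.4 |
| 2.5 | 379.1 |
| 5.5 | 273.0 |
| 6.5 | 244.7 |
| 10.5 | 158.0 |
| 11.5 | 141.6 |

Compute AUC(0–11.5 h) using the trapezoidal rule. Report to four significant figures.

Trapezoidal AUC_0→11.5:
  [0→2]: (498.4+400.4)/2 × 2 = 898.8
  [2→2.5]: (400.4+379.1)/2 × 0.5 = 194.875
  [2.5→5.5]: (379.1+273.0)/2 × 3 = 978.15
  [5.5→6.5]: (273.0+244.7)/2 × 1 = 258.85
  [6.5→10.5]: (244.7+158.0)/2 × 4 = 805.4
  [10.5→11.5]: (158.0+141.6)/2 × 1 = 149.8
  Sum = 3285.875 µg/L·h

AUC = 3286 µg/L·h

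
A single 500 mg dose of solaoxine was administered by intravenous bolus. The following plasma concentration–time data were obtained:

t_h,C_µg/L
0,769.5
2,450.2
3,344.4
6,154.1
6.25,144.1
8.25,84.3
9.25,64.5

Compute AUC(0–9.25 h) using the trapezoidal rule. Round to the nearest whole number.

Trapezoidal AUC_0→9.25:
  [0→2]: (769.5+450.2)/2 × 2 = 1219.7
  [2→3]: (450.2+344.4)/2 × 1 = 397.3
  [3→6]: (344.4+154.1)/2 × 3 = 747.75
  [6→6.25]: (154.1+144.1)/2 × 0.25 = 37.275
  [6.25→8.25]: (144.1+84.3)/2 × 2 = 228.4
  [8.25→9.25]: (84.3+64.5)/2 × 1 = 74.4
  Sum = 2704.825 µg/L·h

AUC = 2705 µg/L·h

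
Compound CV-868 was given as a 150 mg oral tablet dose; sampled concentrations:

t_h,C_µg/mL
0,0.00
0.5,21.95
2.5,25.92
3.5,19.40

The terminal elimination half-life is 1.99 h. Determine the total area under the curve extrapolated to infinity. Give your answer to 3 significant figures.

AUC = 132 µg/mL·h

Trapezoidal AUC_0→3.5:
  [0→0.5]: (0.00+21.95)/2 × 0.5 = 5.4875
  [0.5→2.5]: (21.95+25.92)/2 × 2 = 47.87
  [2.5→3.5]: (25.92+19.40)/2 × 1 = 22.66
  Sum = 76.0175 µg/mL·h
k_e = ln2 / t½ = 0.693147 / 1.99 = 0.3483 h^-1
Extrapolated tail: C_last / k_e = 19.40 / 0.3483 = 55.699
AUC_0→∞ = 76.0175 + 55.699 = 131.7165 µg/mL·h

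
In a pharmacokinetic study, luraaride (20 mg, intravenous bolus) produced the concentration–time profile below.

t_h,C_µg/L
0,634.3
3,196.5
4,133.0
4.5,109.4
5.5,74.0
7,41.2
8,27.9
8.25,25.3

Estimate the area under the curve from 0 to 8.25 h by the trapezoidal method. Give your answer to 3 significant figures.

Trapezoidal AUC_0→8.25:
  [0→3]: (634.3+196.5)/2 × 3 = 1246.2
  [3→4]: (196.5+133.0)/2 × 1 = 164.75
  [4→4.5]: (133.0+109.4)/2 × 0.5 = 60.6
  [4.5→5.5]: (109.4+74.0)/2 × 1 = 91.7
  [5.5→7]: (74.0+41.2)/2 × 1.5 = 86.4
  [7→8]: (41.2+27.9)/2 × 1 = 34.55
  [8→8.25]: (27.9+25.3)/2 × 0.25 = 6.65
  Sum = 1690.85 µg/L·h

AUC = 1690 µg/L·h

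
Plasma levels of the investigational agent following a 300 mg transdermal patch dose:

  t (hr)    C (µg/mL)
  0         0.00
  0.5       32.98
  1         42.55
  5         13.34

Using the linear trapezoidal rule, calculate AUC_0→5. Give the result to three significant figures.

AUC = 139 µg/mL·hr

Trapezoidal AUC_0→5:
  [0→0.5]: (0.00+32.98)/2 × 0.5 = 8.245
  [0.5→1]: (32.98+42.55)/2 × 0.5 = 18.8825
  [1→5]: (42.55+13.34)/2 × 4 = 111.78
  Sum = 138.9075 µg/mL·hr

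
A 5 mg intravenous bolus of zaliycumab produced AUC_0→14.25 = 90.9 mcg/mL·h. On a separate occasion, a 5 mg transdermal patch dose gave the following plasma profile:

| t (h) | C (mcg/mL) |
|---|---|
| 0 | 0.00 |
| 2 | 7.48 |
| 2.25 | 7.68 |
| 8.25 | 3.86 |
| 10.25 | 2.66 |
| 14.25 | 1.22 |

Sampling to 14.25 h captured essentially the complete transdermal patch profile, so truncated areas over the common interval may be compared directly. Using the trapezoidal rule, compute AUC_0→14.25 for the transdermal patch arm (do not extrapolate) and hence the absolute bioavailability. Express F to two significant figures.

Trapezoidal AUC_0→14.25 (transdermal patch):
  [0→2]: (0.00+7.48)/2 × 2 = 7.48
  [2→2.25]: (7.48+7.68)/2 × 0.25 = 1.895
  [2.25→8.25]: (7.68+3.86)/2 × 6 = 34.62
  [8.25→10.25]: (3.86+2.66)/2 × 2 = 6.52
  [10.25→14.25]: (2.66+1.22)/2 × 4 = 7.76
  Sum = 58.275 mcg/mL·h
F = (AUC_ev/D_ev)/(AUC_iv/D_iv) = (58.275/5)/(90.9/5) = 11.655/18.18 = 0.6411

F = 0.64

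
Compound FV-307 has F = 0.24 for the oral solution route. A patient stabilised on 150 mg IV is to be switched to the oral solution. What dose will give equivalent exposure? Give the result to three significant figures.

For equal systemic exposure: F × D_ev = D_iv
D_ev = D_iv / F = 150 / 0.24 = 625 mg

D_oral = 625 mg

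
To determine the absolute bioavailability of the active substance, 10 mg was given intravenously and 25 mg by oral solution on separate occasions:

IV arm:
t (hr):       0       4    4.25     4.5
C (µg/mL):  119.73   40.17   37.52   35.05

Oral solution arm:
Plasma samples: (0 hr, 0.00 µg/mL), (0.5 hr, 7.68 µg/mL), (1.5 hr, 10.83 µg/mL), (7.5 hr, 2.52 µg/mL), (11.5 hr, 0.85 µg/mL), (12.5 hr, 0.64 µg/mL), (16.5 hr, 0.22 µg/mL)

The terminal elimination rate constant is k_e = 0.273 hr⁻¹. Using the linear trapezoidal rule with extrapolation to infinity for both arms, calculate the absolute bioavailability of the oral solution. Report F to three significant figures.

Trapezoidal AUC_0→4.5 (IV):
  [0→4]: (119.73+40.17)/2 × 4 = 319.8
  [4→4.25]: (40.17+37.52)/2 × 0.25 = 9.71125
  [4.25→4.5]: (37.52+35.05)/2 × 0.25 = 9.07125
  Sum = 338.5825 µg/mL·hr
IV tail: 35.05/0.273 = 128.388; AUC_iv,0→∞ = 338.5825 + 128.388 = 466.9705 µg/mL·hr
Trapezoidal AUC_0→16.5 (oral solution):
  [0→0.5]: (0.00+7.68)/2 × 0.5 = 1.92
  [0.5→1.5]: (7.68+10.83)/2 × 1 = 9.255
  [1.5→7.5]: (10.83+2.52)/2 × 6 = 40.05
  [7.5→11.5]: (2.52+0.85)/2 × 4 = 6.74
  [11.5→12.5]: (0.85+0.64)/2 × 1 = 0.745
  [12.5→16.5]: (0.64+0.22)/2 × 4 = 1.72
  Sum = 60.43 µg/mL·hr
oral solution tail: 0.22/0.273 = 0.806; AUC_ev,0→∞ = 60.43 + 0.806 = 61.236 µg/mL·hr
F = (AUC_ev/D_ev)/(AUC_iv/D_iv) = (61.236/25)/(466.9705/10) = 2.44944/46.69705 = 0.0525

F = 0.0525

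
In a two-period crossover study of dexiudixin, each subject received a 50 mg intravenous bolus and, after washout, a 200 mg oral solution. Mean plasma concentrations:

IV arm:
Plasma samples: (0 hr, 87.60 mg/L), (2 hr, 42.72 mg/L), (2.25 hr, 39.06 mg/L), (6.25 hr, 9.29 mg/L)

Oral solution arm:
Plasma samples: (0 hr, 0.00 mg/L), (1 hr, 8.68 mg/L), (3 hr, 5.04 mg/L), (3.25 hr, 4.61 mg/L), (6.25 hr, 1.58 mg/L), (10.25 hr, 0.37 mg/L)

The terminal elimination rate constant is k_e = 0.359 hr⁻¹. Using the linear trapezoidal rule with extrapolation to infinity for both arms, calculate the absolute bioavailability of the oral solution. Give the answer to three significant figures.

F = 0.0318

Trapezoidal AUC_0→6.25 (IV):
  [0→2]: (87.60+42.72)/2 × 2 = 130.32
  [2→2.25]: (42.72+39.06)/2 × 0.25 = 10.2225
  [2.25→6.25]: (39.06+9.29)/2 × 4 = 96.7
  Sum = 237.2425 mg/L·hr
IV tail: 9.29/0.359 = 25.877; AUC_iv,0→∞ = 237.2425 + 25.877 = 263.1195 mg/L·hr
Trapezoidal AUC_0→10.25 (oral solution):
  [0→1]: (0.00+8.68)/2 × 1 = 4.34
  [1→3]: (8.68+5.04)/2 × 2 = 13.72
  [3→3.25]: (5.04+4.61)/2 × 0.25 = 1.20625
  [3.25→6.25]: (4.61+1.58)/2 × 3 = 9.285
  [6.25→10.25]: (1.58+0.37)/2 × 4 = 3.9
  Sum = 32.45125 mg/L·hr
oral solution tail: 0.37/0.359 = 1.031; AUC_ev,0→∞ = 32.45125 + 1.031 = 33.48225 mg/L·hr
F = (AUC_ev/D_ev)/(AUC_iv/D_iv) = (33.48225/200)/(263.1195/50) = 0.16741125/5.26239 = 0.0318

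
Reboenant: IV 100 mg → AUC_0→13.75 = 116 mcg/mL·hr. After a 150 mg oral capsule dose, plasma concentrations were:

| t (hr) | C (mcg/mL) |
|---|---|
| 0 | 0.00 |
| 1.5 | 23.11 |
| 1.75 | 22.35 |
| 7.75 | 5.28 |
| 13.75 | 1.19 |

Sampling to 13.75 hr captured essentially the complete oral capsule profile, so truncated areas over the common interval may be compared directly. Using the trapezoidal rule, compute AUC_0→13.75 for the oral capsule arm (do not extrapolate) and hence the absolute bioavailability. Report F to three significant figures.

F = 0.720

Trapezoidal AUC_0→13.75 (oral capsule):
  [0→1.5]: (0.00+23.11)/2 × 1.5 = 17.3325
  [1.5→1.75]: (23.11+22.35)/2 × 0.25 = 5.6825
  [1.75→7.75]: (22.35+5.28)/2 × 6 = 82.89
  [7.75→13.75]: (5.28+1.19)/2 × 6 = 19.41
  Sum = 125.315 mcg/mL·hr
F = (AUC_ev/D_ev)/(AUC_iv/D_iv) = (125.315/150)/(116/100) = 0.835433/1.16 = 0.7202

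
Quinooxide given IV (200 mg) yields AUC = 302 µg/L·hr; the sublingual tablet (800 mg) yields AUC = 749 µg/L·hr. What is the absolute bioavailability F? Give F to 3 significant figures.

F = 0.620

F = (AUC_ev / D_ev) / (AUC_iv / D_iv)
  = (749/800) / (302/200)
  = 0.93625 / 1.51 = 0.6200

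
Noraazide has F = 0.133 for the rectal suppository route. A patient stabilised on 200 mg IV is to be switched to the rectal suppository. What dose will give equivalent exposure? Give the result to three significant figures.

For equal systemic exposure: F × D_ev = D_iv
D_ev = D_iv / F = 200 / 0.133 = 1503.76 mg

D_rectal = 1500 mg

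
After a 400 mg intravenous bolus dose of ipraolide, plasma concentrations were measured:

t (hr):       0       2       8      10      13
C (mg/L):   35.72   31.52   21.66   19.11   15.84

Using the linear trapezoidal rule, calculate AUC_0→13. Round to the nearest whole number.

Trapezoidal AUC_0→13:
  [0→2]: (35.72+31.52)/2 × 2 = 67.24
  [2→8]: (31.52+21.66)/2 × 6 = 159.54
  [8→10]: (21.66+19.11)/2 × 2 = 40.77
  [10→13]: (19.11+15.84)/2 × 3 = 52.425
  Sum = 319.975 mg/L·hr

AUC = 320 mg/L·hr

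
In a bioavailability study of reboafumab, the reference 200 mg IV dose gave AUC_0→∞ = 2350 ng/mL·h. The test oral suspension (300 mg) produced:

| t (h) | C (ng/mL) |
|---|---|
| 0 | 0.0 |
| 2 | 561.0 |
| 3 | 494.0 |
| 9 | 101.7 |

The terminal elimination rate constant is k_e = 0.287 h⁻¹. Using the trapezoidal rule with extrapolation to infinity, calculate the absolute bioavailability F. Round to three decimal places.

Trapezoidal AUC_0→9 (oral suspension):
  [0→2]: (0.0+561.0)/2 × 2 = 561.0
  [2→3]: (561.0+494.0)/2 × 1 = 527.5
  [3→9]: (494.0+101.7)/2 × 6 = 1787.1
  Sum = 2875.6 ng/mL·h
Tail: C_last/k_e = 101.7/0.287 = 354.355
AUC_0→∞ (oral suspension) = 2875.6 + 354.355 = 3229.955 ng/mL·h
F = (AUC_ev/D_ev)/(AUC_iv/D_iv) = (3229.955/300)/(2350/200) = 10.7665/11.75 = 0.9163

F = 0.916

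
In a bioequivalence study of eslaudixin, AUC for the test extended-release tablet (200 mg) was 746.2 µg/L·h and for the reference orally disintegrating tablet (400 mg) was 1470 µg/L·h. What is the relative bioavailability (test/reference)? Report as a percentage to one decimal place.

F_rel = 101.5%

F_rel = (AUC_test/D_test) / (AUC_ref/D_ref)
      = (746.2/200) / (1470/400)
      = 3.731 / 3.675 = 1.0152 = 101.52%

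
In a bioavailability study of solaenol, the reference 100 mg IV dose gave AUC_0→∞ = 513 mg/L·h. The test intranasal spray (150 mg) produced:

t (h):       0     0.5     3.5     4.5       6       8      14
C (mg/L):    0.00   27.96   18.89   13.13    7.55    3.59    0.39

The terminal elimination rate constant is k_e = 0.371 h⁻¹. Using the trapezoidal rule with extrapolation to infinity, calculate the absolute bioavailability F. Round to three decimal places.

F = 0.173

Trapezoidal AUC_0→14 (intranasal spray):
  [0→0.5]: (0.00+27.96)/2 × 0.5 = 6.99
  [0.5→3.5]: (27.96+18.89)/2 × 3 = 70.275
  [3.5→4.5]: (18.89+13.13)/2 × 1 = 16.01
  [4.5→6]: (13.13+7.55)/2 × 1.5 = 15.51
  [6→8]: (7.55+3.59)/2 × 2 = 11.14
  [8→14]: (3.59+0.39)/2 × 6 = 11.94
  Sum = 131.865 mg/L·h
Tail: C_last/k_e = 0.39/0.371 = 1.051
AUC_0→∞ (intranasal spray) = 131.865 + 1.051 = 132.916 mg/L·h
F = (AUC_ev/D_ev)/(AUC_iv/D_iv) = (132.916/150)/(513/100) = 0.886107/5.13 = 0.1727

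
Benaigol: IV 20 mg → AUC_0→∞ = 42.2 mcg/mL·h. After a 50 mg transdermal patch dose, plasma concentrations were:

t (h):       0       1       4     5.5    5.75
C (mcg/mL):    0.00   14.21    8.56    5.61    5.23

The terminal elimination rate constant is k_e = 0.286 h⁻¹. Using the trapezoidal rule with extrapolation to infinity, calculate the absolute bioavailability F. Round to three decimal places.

Trapezoidal AUC_0→5.75 (transdermal patch):
  [0→1]: (0.00+14.21)/2 × 1 = 7.105
  [1→4]: (14.21+8.56)/2 × 3 = 34.155
  [4→5.5]: (8.56+5.61)/2 × 1.5 = 10.6275
  [5.5→5.75]: (5.61+5.23)/2 × 0.25 = 1.355
  Sum = 53.2425 mcg/mL·h
Tail: C_last/k_e = 5.23/0.286 = 18.287
AUC_0→∞ (transdermal patch) = 53.2425 + 18.287 = 71.5295 mcg/mL·h
F = (AUC_ev/D_ev)/(AUC_iv/D_iv) = (71.5295/50)/(42.2/20) = 1.43059/2.11 = 0.6780

F = 0.678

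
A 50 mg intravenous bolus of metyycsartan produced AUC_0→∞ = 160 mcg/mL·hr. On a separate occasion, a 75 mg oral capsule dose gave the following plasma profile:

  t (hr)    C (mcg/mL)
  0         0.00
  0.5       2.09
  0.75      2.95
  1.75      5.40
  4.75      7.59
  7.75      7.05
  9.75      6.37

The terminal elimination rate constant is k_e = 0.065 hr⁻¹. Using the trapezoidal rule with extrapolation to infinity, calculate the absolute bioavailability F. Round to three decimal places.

Trapezoidal AUC_0→9.75 (oral capsule):
  [0→0.5]: (0.00+2.09)/2 × 0.5 = 0.5225
  [0.5→0.75]: (2.09+2.95)/2 × 0.25 = 0.63
  [0.75→1.75]: (2.95+5.40)/2 × 1 = 4.175
  [1.75→4.75]: (5.40+7.59)/2 × 3 = 19.485
  [4.75→7.75]: (7.59+7.05)/2 × 3 = 21.96
  [7.75→9.75]: (7.05+6.37)/2 × 2 = 13.42
  Sum = 60.1925 mcg/mL·hr
Tail: C_last/k_e = 6.37/0.065 = 98.000
AUC_0→∞ (oral capsule) = 60.1925 + 98.000 = 158.1925 mcg/mL·hr
F = (AUC_ev/D_ev)/(AUC_iv/D_iv) = (158.1925/75)/(160/50) = 2.10923/3.2 = 0.6591

F = 0.659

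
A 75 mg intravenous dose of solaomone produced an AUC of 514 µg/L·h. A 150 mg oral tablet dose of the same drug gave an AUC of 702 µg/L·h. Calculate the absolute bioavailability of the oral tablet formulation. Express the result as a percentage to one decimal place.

F = (AUC_ev / D_ev) / (AUC_iv / D_iv)
  = (702/150) / (514/75)
  = 4.68 / 6.85333 = 0.6829
  = 68.29%

F = 68.3%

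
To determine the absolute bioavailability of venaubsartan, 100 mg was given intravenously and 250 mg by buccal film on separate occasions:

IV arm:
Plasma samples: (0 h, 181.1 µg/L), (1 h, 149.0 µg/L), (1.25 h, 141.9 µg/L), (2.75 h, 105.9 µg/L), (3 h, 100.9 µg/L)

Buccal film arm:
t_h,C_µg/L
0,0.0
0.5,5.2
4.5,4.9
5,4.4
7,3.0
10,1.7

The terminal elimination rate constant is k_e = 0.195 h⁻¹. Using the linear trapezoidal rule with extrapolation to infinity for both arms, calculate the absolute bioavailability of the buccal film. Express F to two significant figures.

Trapezoidal AUC_0→3 (IV):
  [0→1]: (181.1+149.0)/2 × 1 = 165.05
  [1→1.25]: (149.0+141.9)/2 × 0.25 = 36.3625
  [1.25→2.75]: (141.9+105.9)/2 × 1.5 = 185.85
  [2.75→3]: (105.9+100.9)/2 × 0.25 = 25.85
  Sum = 413.1125 µg/L·h
IV tail: 100.9/0.195 = 517.436; AUC_iv,0→∞ = 413.1125 + 517.436 = 930.5485 µg/L·h
Trapezoidal AUC_0→10 (buccal film):
  [0→0.5]: (0.0+5.2)/2 × 0.5 = 1.3
  [0.5→4.5]: (5.2+4.9)/2 × 4 = 20.2
  [4.5→5]: (4.9+4.4)/2 × 0.5 = 2.325
  [5→7]: (4.4+3.0)/2 × 2 = 7.4
  [7→10]: (3.0+1.7)/2 × 3 = 7.05
  Sum = 38.275 µg/L·h
buccal film tail: 1.7/0.195 = 8.718; AUC_ev,0→∞ = 38.275 + 8.718 = 46.993 µg/L·h
F = (AUC_ev/D_ev)/(AUC_iv/D_iv) = (46.993/250)/(930.5485/100) = 0.187972/9.305485 = 0.0202

F = 0.020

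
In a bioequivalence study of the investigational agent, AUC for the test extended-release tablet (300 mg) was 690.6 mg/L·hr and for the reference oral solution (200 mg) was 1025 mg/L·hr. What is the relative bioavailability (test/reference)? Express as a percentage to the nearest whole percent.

F_rel = 45%

F_rel = (AUC_test/D_test) / (AUC_ref/D_ref)
      = (690.6/300) / (1025/200)
      = 2.302 / 5.125 = 0.4492 = 44.92%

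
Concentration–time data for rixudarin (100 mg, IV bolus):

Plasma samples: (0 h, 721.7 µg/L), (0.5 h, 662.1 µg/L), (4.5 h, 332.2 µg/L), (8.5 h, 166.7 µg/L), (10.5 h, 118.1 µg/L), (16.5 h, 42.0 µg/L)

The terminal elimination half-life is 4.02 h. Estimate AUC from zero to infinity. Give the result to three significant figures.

Trapezoidal AUC_0→16.5:
  [0→0.5]: (721.7+662.1)/2 × 0.5 = 345.95
  [0.5→4.5]: (662.1+332.2)/2 × 4 = 1988.6
  [4.5→8.5]: (332.2+166.7)/2 × 4 = 997.8
  [8.5→10.5]: (166.7+118.1)/2 × 2 = 284.8
  [10.5→16.5]: (118.1+42.0)/2 × 6 = 480.3
  Sum = 4097.45 µg/L·h
k_e = ln2 / t½ = 0.693147 / 4.02 = 0.1724 h^-1
Extrapolated tail: C_last / k_e = 42.0 / 0.1724 = 243.619
AUC_0→∞ = 4097.45 + 243.619 = 4341.069 µg/L·h

AUC = 4340 µg/L·h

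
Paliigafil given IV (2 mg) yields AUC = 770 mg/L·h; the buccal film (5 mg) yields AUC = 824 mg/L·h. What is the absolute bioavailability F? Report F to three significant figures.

F = (AUC_ev / D_ev) / (AUC_iv / D_iv)
  = (824/5) / (770/2)
  = 164.8 / 385 = 0.4281

F = 0.428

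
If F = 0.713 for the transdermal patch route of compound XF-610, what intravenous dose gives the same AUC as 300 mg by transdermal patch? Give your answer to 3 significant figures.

Systemic exposure from an extravascular dose = F × D_ev, so the equivalent IV dose is F × D_ev.
D_iv = F × D_ev = 0.713 × 300 = 213.9 mg

D_iv = 214 mg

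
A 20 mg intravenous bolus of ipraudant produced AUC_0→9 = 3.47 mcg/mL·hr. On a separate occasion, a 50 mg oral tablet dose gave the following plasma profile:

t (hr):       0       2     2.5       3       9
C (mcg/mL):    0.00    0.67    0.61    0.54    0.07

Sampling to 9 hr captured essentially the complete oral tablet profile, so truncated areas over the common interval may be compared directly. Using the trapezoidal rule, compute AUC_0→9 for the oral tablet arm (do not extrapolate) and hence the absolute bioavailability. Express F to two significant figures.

F = 0.36

Trapezoidal AUC_0→9 (oral tablet):
  [0→2]: (0.00+0.67)/2 × 2 = 0.67
  [2→2.5]: (0.67+0.61)/2 × 0.5 = 0.32
  [2.5→3]: (0.61+0.54)/2 × 0.5 = 0.2875
  [3→9]: (0.54+0.07)/2 × 6 = 1.83
  Sum = 3.1075 mcg/mL·hr
F = (AUC_ev/D_ev)/(AUC_iv/D_iv) = (3.1075/50)/(3.47/20) = 0.06215/0.1735 = 0.3582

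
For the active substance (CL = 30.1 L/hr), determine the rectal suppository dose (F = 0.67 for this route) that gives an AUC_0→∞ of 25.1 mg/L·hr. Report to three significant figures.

Dose = 1130 mg

Dose = CL × AUC_0→∞ / F
     = 30.1 × 25.1 / 0.67 = 1127.63 mg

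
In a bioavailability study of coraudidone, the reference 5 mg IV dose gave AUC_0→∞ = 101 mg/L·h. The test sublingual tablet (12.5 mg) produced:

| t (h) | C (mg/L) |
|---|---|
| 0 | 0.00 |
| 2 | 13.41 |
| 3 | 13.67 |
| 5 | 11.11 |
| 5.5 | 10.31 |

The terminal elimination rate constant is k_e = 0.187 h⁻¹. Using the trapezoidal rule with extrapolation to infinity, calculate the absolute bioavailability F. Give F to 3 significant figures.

F = 0.444

Trapezoidal AUC_0→5.5 (sublingual tablet):
  [0→2]: (0.00+13.41)/2 × 2 = 13.41
  [2→3]: (13.41+13.67)/2 × 1 = 13.54
  [3→5]: (13.67+11.11)/2 × 2 = 24.78
  [5→5.5]: (11.11+10.31)/2 × 0.5 = 5.355
  Sum = 57.085 mg/L·h
Tail: C_last/k_e = 10.31/0.187 = 55.134
AUC_0→∞ (sublingual tablet) = 57.085 + 55.134 = 112.219 mg/L·h
F = (AUC_ev/D_ev)/(AUC_iv/D_iv) = (112.219/12.5)/(101/5) = 8.97752/20.2 = 0.4444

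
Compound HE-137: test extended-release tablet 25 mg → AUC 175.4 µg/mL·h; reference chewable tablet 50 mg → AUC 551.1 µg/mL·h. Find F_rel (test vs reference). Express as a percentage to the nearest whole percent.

F_rel = 64%

F_rel = (AUC_test/D_test) / (AUC_ref/D_ref)
      = (175.4/25) / (551.1/50)
      = 7.016 / 11.022 = 0.6365 = 63.65%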